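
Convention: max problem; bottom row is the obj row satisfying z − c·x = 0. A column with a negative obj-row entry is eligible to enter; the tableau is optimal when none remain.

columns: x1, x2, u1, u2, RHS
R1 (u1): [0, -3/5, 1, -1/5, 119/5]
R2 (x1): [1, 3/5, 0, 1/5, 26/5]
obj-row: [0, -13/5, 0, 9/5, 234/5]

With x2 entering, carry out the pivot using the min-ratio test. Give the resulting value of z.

208/3

Ratio test on column x2 — row 1: entry -3/5 ≤ 0; row 2: (26/5)/(3/5) = 26/3. Minimum is 26/3 at row 2 (x1 leaves); pivot element 3/5.
Pivot on row 2; the obj-row RHS becomes 234/5 − (-13/5)·(26/3) = 208/3.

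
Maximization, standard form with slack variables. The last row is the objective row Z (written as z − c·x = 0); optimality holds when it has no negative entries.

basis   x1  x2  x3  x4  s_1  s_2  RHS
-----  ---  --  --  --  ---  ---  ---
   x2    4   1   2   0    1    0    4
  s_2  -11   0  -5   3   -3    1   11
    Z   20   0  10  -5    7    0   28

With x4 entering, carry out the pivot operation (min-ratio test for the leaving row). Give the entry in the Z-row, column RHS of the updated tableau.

Ratio test on column x4 — row 1: entry 0 ≤ 0; row 2: 11/3 = 11/3. Minimum is 11/3 at row 2 (s_2 leaves); pivot element 3.
Divide row 2 by 3; eliminate column x4 from the other rows.
Z-row update in column RHS: 28 − (-5)·(11/3) = 139/3.

139/3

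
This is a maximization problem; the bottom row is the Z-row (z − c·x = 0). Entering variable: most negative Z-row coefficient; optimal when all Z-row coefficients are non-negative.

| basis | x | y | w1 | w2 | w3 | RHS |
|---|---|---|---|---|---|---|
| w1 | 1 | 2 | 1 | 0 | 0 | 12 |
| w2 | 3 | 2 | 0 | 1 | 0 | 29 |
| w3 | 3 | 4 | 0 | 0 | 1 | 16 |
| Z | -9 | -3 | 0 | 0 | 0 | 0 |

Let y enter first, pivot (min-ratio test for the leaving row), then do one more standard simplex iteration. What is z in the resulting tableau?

Ratio test on column y — row 1: 12/2 = 6; row 2: 29/2 = 29/2; row 3: 16/4 = 4. Minimum is 4 at row 3 (w3 leaves); pivot element 4.
Pivot on row 3; the Z-row RHS becomes 0 − (-3)·4 = 12.
Next entering variable (most negative Z-row entry -27/4): x.
Ratio test on column x — row 1: entry -1/2 ≤ 0; row 2: 21/(3/2) = 14; row 3: 4/(3/4) = 16/3. Minimum is 16/3 at row 3 (y leaves); pivot element 3/4.
After the second pivot the Z-row RHS is 12 − (-27/4)·(16/3) = 48.

48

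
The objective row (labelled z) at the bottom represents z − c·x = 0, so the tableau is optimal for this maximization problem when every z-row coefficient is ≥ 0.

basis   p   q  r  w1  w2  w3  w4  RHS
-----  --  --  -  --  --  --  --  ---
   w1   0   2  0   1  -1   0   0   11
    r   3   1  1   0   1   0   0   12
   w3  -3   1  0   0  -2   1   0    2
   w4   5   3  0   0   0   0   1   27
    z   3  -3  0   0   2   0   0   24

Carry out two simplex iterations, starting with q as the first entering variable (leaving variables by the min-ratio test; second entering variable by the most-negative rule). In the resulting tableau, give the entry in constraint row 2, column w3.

1

Ratio test on column q — row 1: 11/2 = 11/2; row 2: 12/1 = 12; row 3: 2/1 = 2; row 4: 27/3 = 9. Minimum is 2 at row 3 (w3 leaves); pivot element 1.
Divide row 3 by 1; eliminate column q from the other rows.
Second iteration: most negative z-row entry is -6 in column p, so p enters.
Ratio test on column p — row 1: 7/6 = 7/6; row 2: 10/6 = 5/3; row 3: entry -3 ≤ 0; row 4: 21/14 = 3/2. Minimum is 7/6 at row 1 (w1 leaves); pivot element 6.
Divide row 1 by 6; eliminate column p from the other rows.
After both pivots, the entry at constraint row 2, column w3 is 1.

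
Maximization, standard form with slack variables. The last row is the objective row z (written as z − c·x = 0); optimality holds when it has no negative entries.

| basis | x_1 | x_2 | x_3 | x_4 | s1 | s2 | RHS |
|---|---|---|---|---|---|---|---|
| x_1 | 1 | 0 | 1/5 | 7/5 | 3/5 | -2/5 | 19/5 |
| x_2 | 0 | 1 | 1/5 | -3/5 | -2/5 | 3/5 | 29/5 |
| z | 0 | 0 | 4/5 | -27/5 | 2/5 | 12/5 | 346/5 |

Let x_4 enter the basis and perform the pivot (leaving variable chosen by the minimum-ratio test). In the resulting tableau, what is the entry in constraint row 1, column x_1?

Ratio test on column x_4 — row 1: (19/5)/(7/5) = 19/7; row 2: entry -3/5 ≤ 0. Minimum is 19/7 at row 1 (x_1 leaves); pivot element 7/5.
Divide row 1 by 7/5; eliminate column x_4 from the other rows.
In the new row 1, the x_1 entry is the old entry divided by the pivot: 1/(7/5) = 5/7.

5/7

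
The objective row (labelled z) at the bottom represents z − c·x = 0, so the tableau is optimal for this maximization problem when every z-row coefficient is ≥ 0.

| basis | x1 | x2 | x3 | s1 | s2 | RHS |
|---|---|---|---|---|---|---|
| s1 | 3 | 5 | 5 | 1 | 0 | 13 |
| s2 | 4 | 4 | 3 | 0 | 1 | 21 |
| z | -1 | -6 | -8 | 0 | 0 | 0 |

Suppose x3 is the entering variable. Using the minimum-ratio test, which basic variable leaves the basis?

s1

Column x3 entries and ratios — s1: 13/5 = 13/5; s2: 21/3 = 7.
Smallest ratio is 13/5 in the row of s1, so s1 leaves.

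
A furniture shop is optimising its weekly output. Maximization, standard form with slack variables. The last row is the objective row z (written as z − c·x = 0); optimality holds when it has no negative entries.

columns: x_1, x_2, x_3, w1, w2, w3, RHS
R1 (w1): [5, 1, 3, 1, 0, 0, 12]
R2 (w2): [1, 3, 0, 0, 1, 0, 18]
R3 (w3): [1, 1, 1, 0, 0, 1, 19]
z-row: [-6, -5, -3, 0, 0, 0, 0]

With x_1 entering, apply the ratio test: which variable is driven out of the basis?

w1

Column x_1 entries and ratios — w1: 12/5 = 12/5; w2: 18/1 = 18; w3: 19/1 = 19.
Smallest ratio is 12/5 in the row of w1, so w1 leaves.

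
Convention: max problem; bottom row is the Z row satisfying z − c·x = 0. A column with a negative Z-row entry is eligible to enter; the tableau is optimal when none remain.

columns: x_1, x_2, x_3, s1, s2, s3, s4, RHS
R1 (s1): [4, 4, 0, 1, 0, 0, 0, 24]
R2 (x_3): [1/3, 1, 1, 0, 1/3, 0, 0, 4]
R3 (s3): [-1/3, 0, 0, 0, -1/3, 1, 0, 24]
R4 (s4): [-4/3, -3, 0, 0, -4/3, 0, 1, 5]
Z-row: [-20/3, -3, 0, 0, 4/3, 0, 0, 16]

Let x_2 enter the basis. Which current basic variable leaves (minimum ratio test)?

Column x_2 entries and ratios — s1: 24/4 = 6; x_3: 4/1 = 4; s3: 0 ≤ 0, skip; s4: -3 ≤ 0, skip.
Smallest ratio is 4 in the row of x_3, so x_3 leaves.

x_3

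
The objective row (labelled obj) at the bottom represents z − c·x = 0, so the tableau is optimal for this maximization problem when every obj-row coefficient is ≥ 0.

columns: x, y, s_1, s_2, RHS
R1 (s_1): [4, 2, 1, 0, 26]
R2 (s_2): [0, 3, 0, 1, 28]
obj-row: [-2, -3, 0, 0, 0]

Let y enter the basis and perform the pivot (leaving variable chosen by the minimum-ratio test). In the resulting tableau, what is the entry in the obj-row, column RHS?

28

Ratio test on column y — row 1: 26/2 = 13; row 2: 28/3 = 28/3. Minimum is 28/3 at row 2 (s_2 leaves); pivot element 3.
Divide row 2 by 3; eliminate column y from the other rows.
obj-row update in column RHS: 0 − (-3)·(28/3) = 28.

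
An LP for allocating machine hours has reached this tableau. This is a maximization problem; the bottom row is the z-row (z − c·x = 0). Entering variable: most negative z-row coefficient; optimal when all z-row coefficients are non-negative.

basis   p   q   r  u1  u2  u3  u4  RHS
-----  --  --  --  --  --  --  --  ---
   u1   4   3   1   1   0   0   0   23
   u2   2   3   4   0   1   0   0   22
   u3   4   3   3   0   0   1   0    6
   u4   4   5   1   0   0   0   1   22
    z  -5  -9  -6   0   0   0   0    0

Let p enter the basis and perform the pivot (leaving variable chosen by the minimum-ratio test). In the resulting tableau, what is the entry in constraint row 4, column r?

Ratio test on column p — row 1: 23/4 = 23/4; row 2: 22/2 = 11; row 3: 6/4 = 3/2; row 4: 22/4 = 11/2. Minimum is 3/2 at row 3 (u3 leaves); pivot element 4.
Divide row 3 by 4; eliminate column p from the other rows.
Row 4 update in column r: 1 − 4·(3/4) = -2.

-2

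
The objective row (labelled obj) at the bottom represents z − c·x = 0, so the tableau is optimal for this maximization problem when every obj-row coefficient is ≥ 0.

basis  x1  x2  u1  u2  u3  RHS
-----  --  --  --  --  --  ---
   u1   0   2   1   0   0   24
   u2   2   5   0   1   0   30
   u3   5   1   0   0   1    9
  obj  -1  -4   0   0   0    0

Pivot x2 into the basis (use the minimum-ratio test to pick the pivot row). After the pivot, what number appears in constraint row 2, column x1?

Ratio test on column x2 — row 1: 24/2 = 12; row 2: 30/5 = 6; row 3: 9/1 = 9. Minimum is 6 at row 2 (u2 leaves); pivot element 5.
Divide row 2 by 5; eliminate column x2 from the other rows.
In the new row 2, the x1 entry is the old entry divided by the pivot: 2/5 = 2/5.

2/5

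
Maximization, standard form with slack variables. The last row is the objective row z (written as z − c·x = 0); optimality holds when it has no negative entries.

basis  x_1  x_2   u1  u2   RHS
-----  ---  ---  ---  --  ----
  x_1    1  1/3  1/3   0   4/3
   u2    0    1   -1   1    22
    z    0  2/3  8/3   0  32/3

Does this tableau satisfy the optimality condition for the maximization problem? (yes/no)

Every z-row coefficient is ≥ 0, so the tableau is optimal.

yes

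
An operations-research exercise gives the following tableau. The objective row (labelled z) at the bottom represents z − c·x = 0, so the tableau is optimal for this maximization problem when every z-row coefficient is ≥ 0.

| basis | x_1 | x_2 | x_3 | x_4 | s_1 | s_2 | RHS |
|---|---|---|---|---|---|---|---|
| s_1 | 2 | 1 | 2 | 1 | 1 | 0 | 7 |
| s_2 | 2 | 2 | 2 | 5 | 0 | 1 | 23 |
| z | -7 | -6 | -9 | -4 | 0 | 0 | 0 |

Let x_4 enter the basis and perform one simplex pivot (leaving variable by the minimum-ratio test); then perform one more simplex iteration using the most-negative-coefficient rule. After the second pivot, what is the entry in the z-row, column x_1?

Ratio test on column x_4 — row 1: 7/1 = 7; row 2: 23/5 = 23/5. Minimum is 23/5 at row 2 (s_2 leaves); pivot element 5.
Divide row 2 by 5; eliminate column x_4 from the other rows.
Second iteration: most negative z-row entry is -37/5 in column x_3, so x_3 enters.
Ratio test on column x_3 — row 1: (12/5)/(8/5) = 3/2; row 2: (23/5)/(2/5) = 23/2. Minimum is 3/2 at row 1 (s_1 leaves); pivot element 8/5.
Divide row 1 by 8/5; eliminate column x_3 from the other rows.
After both pivots, the entry at the z-row, column x_1 is 2.

2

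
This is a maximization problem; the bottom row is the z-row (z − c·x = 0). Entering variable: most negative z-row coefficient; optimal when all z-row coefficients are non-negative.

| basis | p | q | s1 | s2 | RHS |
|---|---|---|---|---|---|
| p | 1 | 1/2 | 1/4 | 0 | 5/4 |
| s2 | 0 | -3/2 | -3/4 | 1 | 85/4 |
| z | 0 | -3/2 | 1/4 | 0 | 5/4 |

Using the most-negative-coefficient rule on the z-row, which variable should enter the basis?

Negative z-row entries: q: -3/2.
The most negative is -3/2 in column q, so q enters.

q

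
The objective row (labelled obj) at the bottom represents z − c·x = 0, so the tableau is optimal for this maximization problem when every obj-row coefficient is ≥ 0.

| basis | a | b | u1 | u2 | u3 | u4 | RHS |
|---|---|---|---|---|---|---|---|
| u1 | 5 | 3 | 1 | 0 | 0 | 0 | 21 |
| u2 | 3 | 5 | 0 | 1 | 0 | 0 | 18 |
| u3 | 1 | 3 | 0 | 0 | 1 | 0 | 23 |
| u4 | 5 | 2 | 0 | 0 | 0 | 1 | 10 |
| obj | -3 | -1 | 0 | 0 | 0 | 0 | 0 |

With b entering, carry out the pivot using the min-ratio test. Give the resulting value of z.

Ratio test on column b — row 1: 21/3 = 7; row 2: 18/5 = 18/5; row 3: 23/3 = 23/3; row 4: 10/2 = 5. Minimum is 18/5 at row 2 (u2 leaves); pivot element 5.
Pivot on row 2; the obj-row RHS becomes 0 − (-1)·(18/5) = 18/5.

18/5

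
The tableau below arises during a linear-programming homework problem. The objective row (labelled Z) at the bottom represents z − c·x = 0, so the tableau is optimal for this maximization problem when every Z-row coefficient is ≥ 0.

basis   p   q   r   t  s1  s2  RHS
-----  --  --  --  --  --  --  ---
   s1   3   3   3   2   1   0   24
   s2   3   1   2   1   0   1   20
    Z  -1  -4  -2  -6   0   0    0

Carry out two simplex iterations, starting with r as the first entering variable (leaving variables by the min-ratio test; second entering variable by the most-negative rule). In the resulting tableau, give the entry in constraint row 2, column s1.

Ratio test on column r — row 1: 24/3 = 8; row 2: 20/2 = 10. Minimum is 8 at row 1 (s1 leaves); pivot element 3.
Divide row 1 by 3; eliminate column r from the other rows.
Second iteration: most negative Z-row entry is -14/3 in column t, so t enters.
Ratio test on column t — row 1: 8/(2/3) = 12; row 2: entry -1/3 ≤ 0. Minimum is 12 at row 1 (r leaves); pivot element 2/3.
Divide row 1 by 2/3; eliminate column t from the other rows.
After both pivots, the entry at constraint row 2, column s1 is -1/2.

-1/2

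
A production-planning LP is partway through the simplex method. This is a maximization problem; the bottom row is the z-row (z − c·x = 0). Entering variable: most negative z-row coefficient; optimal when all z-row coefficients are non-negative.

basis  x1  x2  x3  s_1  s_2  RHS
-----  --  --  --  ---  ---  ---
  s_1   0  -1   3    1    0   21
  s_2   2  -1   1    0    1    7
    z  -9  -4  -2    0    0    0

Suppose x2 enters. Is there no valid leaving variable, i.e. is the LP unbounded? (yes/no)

Every constraint-row entry in column x2 is ≤ 0, so increasing x2 is unbounded.

yes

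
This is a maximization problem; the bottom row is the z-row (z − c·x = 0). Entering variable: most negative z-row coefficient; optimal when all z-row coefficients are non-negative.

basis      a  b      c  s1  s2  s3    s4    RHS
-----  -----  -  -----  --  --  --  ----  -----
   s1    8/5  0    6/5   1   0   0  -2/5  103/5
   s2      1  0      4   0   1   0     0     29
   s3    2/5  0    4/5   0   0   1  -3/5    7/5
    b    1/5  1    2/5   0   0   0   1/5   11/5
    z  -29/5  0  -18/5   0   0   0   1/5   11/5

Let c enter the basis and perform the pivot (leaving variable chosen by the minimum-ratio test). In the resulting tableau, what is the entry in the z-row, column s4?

Ratio test on column c — row 1: (103/5)/(6/5) = 103/6; row 2: 29/4 = 29/4; row 3: (7/5)/(4/5) = 7/4; row 4: (11/5)/(2/5) = 11/2. Minimum is 7/4 at row 3 (s3 leaves); pivot element 4/5.
Divide row 3 by 4/5; eliminate column c from the other rows.
z-row update in column s4: 1/5 − (-18/5)·(-3/4) = -5/2.

-5/2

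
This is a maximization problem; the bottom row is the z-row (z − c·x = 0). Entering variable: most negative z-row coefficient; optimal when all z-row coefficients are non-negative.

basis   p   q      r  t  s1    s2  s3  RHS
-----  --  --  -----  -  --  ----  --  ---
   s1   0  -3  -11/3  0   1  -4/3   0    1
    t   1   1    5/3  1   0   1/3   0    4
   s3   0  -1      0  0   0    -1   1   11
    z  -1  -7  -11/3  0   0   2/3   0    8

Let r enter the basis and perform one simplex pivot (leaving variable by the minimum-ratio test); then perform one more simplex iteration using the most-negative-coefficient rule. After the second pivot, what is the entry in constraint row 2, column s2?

Ratio test on column r — row 1: entry -11/3 ≤ 0; row 2: 4/(5/3) = 12/5; row 3: entry 0 ≤ 0. Minimum is 12/5 at row 2 (t leaves); pivot element 5/3.
Divide row 2 by 5/3; eliminate column r from the other rows.
Second iteration: most negative z-row entry is -24/5 in column q, so q enters.
Ratio test on column q — row 1: entry -4/5 ≤ 0; row 2: (12/5)/(3/5) = 4; row 3: entry -1 ≤ 0. Minimum is 4 at row 2 (r leaves); pivot element 3/5.
Divide row 2 by 3/5; eliminate column q from the other rows.
After both pivots, the entry at constraint row 2, column s2 is 1/3.

1/3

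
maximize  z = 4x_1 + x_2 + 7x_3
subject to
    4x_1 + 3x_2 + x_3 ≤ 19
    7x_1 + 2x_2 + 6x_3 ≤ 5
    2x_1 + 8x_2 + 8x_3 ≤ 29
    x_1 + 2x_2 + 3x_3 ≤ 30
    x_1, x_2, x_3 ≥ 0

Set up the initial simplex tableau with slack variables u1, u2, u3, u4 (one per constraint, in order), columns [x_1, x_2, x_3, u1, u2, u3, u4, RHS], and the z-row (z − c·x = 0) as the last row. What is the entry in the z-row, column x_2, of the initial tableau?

The z-row carries the negated objective coefficients: the x_2 entry is -1.

-1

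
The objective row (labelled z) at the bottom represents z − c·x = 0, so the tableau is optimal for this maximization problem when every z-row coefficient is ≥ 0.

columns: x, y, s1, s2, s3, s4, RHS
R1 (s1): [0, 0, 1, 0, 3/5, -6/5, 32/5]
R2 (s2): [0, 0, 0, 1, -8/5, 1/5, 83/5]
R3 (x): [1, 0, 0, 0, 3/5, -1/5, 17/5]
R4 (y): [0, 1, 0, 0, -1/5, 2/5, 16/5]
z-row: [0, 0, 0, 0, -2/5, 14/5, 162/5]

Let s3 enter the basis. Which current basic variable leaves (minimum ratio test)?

x

Column s3 entries and ratios — s1: (32/5)/(3/5) = 32/3; s2: -8/5 ≤ 0, skip; x: (17/5)/(3/5) = 17/3; y: -1/5 ≤ 0, skip.
Smallest ratio is 17/3 in the row of x, so x leaves.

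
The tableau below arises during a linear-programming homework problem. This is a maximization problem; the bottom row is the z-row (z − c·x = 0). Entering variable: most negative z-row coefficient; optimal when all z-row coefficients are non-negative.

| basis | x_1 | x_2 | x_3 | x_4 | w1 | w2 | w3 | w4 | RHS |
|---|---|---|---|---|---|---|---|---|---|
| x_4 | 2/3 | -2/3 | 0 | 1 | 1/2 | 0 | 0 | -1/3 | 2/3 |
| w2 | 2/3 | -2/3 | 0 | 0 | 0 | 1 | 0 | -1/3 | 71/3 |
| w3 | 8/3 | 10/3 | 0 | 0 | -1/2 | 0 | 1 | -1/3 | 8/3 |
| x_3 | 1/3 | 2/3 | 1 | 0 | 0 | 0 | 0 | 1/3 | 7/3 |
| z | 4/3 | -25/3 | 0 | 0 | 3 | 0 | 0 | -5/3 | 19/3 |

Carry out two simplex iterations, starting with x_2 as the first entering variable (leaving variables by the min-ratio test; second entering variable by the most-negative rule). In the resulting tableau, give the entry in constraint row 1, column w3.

Ratio test on column x_2 — row 1: entry -2/3 ≤ 0; row 2: entry -2/3 ≤ 0; row 3: (8/3)/(10/3) = 4/5; row 4: (7/3)/(2/3) = 7/2. Minimum is 4/5 at row 3 (w3 leaves); pivot element 10/3.
Divide row 3 by 10/3; eliminate column x_2 from the other rows.
Second iteration: most negative z-row entry is -5/2 in column w4, so w4 enters.
Ratio test on column w4 — row 1: entry -2/5 ≤ 0; row 2: entry -2/5 ≤ 0; row 3: entry -1/10 ≤ 0; row 4: (9/5)/(2/5) = 9/2. Minimum is 9/2 at row 4 (x_3 leaves); pivot element 2/5.
Divide row 4 by 2/5; eliminate column w4 from the other rows.
After both pivots, the entry at constraint row 1, column w3 is 0.

0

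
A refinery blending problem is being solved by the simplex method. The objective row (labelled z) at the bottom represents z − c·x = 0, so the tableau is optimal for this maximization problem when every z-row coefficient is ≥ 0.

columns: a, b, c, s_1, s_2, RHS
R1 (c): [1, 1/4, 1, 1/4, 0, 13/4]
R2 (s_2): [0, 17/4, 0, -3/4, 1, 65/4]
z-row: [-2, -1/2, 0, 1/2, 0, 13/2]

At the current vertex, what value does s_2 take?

65/4

s_2 is basic (row 2); its value is the RHS of that row, 65/4.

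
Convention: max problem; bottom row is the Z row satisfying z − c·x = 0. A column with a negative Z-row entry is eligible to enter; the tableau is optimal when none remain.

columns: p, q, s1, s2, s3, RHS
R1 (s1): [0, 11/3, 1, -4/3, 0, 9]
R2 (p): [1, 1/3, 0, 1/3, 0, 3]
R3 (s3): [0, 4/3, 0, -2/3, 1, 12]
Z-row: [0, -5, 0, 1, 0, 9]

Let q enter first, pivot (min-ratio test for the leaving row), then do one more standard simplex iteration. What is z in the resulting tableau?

Ratio test on column q — row 1: 9/(11/3) = 27/11; row 2: 3/(1/3) = 9; row 3: 12/(4/3) = 9. Minimum is 27/11 at row 1 (s1 leaves); pivot element 11/3.
Pivot on row 1; the Z-row RHS becomes 9 − (-5)·(27/11) = 234/11.
Next entering variable (most negative Z-row entry -9/11): s2.
Ratio test on column s2 — row 1: entry -4/11 ≤ 0; row 2: (24/11)/(5/11) = 24/5; row 3: entry -2/11 ≤ 0. Minimum is 24/5 at row 2 (p leaves); pivot element 5/11.
After the second pivot the Z-row RHS is 234/11 − (-9/11)·(24/5) = 126/5.

126/5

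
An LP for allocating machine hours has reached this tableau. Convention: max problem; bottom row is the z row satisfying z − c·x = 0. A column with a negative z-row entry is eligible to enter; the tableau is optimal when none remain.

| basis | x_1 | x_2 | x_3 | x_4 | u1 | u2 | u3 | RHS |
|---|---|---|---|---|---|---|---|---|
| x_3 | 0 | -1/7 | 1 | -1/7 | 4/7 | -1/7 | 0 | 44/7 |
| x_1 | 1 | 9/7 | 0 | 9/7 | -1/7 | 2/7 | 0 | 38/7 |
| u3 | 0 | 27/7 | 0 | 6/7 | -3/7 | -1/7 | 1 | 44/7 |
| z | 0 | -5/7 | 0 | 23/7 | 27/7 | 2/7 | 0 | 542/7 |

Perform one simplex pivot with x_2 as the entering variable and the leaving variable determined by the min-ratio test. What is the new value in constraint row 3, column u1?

Ratio test on column x_2 — row 1: entry -1/7 ≤ 0; row 2: (38/7)/(9/7) = 38/9; row 3: (44/7)/(27/7) = 44/27. Minimum is 44/27 at row 3 (u3 leaves); pivot element 27/7.
Divide row 3 by 27/7; eliminate column x_2 from the other rows.
In the new row 3, the u1 entry is the old entry divided by the pivot: (-3/7)/(27/7) = -1/9.

-1/9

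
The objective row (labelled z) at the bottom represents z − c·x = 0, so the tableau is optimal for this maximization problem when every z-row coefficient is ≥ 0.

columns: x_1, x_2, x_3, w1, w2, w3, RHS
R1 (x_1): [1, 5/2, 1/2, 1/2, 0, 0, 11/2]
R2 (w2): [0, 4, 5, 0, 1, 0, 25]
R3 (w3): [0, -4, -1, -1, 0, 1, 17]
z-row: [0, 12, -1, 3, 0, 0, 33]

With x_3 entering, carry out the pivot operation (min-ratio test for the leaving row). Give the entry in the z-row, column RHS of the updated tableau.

Ratio test on column x_3 — row 1: (11/2)/(1/2) = 11; row 2: 25/5 = 5; row 3: entry -1 ≤ 0. Minimum is 5 at row 2 (w2 leaves); pivot element 5.
Divide row 2 by 5; eliminate column x_3 from the other rows.
z-row update in column RHS: 33 − (-1)·5 = 38.

38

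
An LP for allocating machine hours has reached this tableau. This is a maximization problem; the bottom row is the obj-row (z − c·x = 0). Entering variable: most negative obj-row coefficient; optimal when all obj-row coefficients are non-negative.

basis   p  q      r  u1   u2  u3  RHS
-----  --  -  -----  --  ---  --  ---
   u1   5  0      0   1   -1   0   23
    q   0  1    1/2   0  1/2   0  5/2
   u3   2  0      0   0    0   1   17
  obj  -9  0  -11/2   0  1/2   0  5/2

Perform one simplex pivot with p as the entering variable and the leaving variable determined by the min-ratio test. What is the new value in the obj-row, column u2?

Ratio test on column p — row 1: 23/5 = 23/5; row 2: entry 0 ≤ 0; row 3: 17/2 = 17/2. Minimum is 23/5 at row 1 (u1 leaves); pivot element 5.
Divide row 1 by 5; eliminate column p from the other rows.
obj-row update in column u2: 1/2 − (-9)·(-1/5) = -13/10.

-13/10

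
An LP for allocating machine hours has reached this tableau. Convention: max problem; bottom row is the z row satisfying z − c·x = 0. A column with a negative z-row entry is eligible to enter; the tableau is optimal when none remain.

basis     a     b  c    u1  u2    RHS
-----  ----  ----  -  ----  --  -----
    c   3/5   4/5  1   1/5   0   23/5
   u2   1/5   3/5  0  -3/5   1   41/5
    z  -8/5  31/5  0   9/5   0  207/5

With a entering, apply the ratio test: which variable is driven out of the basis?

c

Column a entries and ratios — c: (23/5)/(3/5) = 23/3; u2: (41/5)/(1/5) = 41.
Smallest ratio is 23/3 in the row of c, so c leaves.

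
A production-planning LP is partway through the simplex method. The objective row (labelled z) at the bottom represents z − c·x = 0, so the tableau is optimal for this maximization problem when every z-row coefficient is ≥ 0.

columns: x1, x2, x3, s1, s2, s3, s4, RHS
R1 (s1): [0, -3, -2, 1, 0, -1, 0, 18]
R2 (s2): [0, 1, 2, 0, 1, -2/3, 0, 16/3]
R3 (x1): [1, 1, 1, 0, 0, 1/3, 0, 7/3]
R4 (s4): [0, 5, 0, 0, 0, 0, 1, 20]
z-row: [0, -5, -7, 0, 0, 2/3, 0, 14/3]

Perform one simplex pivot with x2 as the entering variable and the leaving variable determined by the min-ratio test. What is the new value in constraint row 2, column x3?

Ratio test on column x2 — row 1: entry -3 ≤ 0; row 2: (16/3)/1 = 16/3; row 3: (7/3)/1 = 7/3; row 4: 20/5 = 4. Minimum is 7/3 at row 3 (x1 leaves); pivot element 1.
Divide row 3 by 1; eliminate column x2 from the other rows.
Row 2 update in column x3: 2 − 1·1 = 1.

1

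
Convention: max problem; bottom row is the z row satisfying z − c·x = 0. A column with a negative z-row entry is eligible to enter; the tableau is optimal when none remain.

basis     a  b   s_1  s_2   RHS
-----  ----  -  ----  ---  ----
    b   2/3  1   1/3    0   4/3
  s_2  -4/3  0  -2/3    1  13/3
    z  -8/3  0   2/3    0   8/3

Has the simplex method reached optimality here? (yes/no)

no

The z-row has a negative entry -8/3 in column a, so it is not optimal.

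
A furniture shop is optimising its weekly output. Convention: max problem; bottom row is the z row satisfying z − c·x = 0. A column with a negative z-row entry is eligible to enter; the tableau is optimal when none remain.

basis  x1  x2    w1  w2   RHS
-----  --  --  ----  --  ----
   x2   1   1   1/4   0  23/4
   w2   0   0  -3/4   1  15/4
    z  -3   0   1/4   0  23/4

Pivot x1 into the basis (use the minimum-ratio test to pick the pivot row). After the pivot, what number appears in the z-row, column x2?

Ratio test on column x1 — row 1: (23/4)/1 = 23/4; row 2: entry 0 ≤ 0. Minimum is 23/4 at row 1 (x2 leaves); pivot element 1.
Divide row 1 by 1; eliminate column x1 from the other rows.
z-row update in column x2: 0 − (-3)·1 = 3.

3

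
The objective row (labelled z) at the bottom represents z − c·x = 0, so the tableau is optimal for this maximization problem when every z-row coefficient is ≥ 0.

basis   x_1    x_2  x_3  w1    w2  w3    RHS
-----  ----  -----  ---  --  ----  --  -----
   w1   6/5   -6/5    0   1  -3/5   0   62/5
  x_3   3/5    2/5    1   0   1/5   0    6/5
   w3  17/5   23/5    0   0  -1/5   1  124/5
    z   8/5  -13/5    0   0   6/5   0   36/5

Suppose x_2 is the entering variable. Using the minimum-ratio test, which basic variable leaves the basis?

Column x_2 entries and ratios — w1: -6/5 ≤ 0, skip; x_3: (6/5)/(2/5) = 3; w3: (124/5)/(23/5) = 124/23.
Smallest ratio is 3 in the row of x_3, so x_3 leaves.

x_3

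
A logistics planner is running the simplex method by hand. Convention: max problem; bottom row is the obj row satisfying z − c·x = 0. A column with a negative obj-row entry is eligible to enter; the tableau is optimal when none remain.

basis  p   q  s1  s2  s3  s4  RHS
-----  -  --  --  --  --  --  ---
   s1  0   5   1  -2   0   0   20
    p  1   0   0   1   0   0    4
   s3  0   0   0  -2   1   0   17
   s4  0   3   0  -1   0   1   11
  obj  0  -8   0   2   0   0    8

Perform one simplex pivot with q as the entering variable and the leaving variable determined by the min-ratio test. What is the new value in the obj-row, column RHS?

Ratio test on column q — row 1: 20/5 = 4; row 2: entry 0 ≤ 0; row 3: entry 0 ≤ 0; row 4: 11/3 = 11/3. Minimum is 11/3 at row 4 (s4 leaves); pivot element 3.
Divide row 4 by 3; eliminate column q from the other rows.
obj-row update in column RHS: 8 − (-8)·(11/3) = 112/3.

112/3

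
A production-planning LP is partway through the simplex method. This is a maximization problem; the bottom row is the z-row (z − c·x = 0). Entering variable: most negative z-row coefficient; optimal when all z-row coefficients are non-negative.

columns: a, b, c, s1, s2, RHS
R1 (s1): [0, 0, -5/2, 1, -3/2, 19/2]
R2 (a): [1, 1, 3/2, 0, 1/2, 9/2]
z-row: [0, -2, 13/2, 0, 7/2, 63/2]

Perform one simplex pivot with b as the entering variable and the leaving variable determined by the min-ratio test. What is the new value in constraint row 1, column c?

-5/2

Ratio test on column b — row 1: entry 0 ≤ 0; row 2: (9/2)/1 = 9/2. Minimum is 9/2 at row 2 (a leaves); pivot element 1.
Divide row 2 by 1; eliminate column b from the other rows.
Row 1 update in column c: -5/2 − 0·(3/2) = -5/2.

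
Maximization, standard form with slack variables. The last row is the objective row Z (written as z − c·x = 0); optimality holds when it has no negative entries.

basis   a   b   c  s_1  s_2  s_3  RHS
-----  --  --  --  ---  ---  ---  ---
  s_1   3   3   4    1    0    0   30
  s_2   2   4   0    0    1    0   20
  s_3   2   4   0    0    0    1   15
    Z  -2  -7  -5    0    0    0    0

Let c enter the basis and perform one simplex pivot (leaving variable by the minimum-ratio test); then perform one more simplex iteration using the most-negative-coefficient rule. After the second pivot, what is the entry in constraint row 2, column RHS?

Ratio test on column c — row 1: 30/4 = 15/2; row 2: entry 0 ≤ 0; row 3: entry 0 ≤ 0. Minimum is 15/2 at row 1 (s_1 leaves); pivot element 4.
Divide row 1 by 4; eliminate column c from the other rows.
Second iteration: most negative Z-row entry is -13/4 in column b, so b enters.
Ratio test on column b — row 1: (15/2)/(3/4) = 10; row 2: 20/4 = 5; row 3: 15/4 = 15/4. Minimum is 15/4 at row 3 (s_3 leaves); pivot element 4.
Divide row 3 by 4; eliminate column b from the other rows.
After both pivots, the entry at constraint row 2, column RHS is 5.

5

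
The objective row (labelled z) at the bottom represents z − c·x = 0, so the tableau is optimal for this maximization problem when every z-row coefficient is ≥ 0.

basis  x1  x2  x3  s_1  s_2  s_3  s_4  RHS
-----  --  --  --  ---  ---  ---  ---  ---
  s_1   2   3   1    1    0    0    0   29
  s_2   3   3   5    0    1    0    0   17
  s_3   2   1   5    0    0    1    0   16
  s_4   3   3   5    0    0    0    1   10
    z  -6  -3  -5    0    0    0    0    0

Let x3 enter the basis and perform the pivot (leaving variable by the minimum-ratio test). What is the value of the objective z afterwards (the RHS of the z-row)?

10

Ratio test on column x3 — row 1: 29/1 = 29; row 2: 17/5 = 17/5; row 3: 16/5 = 16/5; row 4: 10/5 = 2. Minimum is 2 at row 4 (s_4 leaves); pivot element 5.
Pivot on row 4; the z-row RHS becomes 0 − (-5)·2 = 10.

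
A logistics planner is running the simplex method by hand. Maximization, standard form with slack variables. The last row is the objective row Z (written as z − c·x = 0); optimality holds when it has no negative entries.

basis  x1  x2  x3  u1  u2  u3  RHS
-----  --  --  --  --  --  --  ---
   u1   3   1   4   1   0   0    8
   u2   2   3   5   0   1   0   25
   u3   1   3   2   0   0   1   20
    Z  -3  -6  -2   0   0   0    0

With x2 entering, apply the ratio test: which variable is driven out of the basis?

Column x2 entries and ratios — u1: 8/1 = 8; u2: 25/3 = 25/3; u3: 20/3 = 20/3.
Smallest ratio is 20/3 in the row of u3, so u3 leaves.

u3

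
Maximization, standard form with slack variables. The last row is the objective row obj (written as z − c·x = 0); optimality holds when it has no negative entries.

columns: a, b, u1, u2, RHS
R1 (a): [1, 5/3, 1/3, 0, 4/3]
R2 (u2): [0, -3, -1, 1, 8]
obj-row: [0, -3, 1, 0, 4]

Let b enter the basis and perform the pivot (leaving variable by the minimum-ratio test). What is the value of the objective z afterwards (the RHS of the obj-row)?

Ratio test on column b — row 1: (4/3)/(5/3) = 4/5; row 2: entry -3 ≤ 0. Minimum is 4/5 at row 1 (a leaves); pivot element 5/3.
Pivot on row 1; the obj-row RHS becomes 4 − (-3)·(4/5) = 32/5.

32/5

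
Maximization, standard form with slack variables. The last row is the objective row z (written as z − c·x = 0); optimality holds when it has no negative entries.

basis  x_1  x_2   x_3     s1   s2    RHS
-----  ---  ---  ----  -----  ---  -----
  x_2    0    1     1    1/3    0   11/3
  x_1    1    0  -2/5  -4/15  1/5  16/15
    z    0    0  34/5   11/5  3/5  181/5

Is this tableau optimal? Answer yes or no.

yes

Every z-row coefficient is ≥ 0, so the tableau is optimal.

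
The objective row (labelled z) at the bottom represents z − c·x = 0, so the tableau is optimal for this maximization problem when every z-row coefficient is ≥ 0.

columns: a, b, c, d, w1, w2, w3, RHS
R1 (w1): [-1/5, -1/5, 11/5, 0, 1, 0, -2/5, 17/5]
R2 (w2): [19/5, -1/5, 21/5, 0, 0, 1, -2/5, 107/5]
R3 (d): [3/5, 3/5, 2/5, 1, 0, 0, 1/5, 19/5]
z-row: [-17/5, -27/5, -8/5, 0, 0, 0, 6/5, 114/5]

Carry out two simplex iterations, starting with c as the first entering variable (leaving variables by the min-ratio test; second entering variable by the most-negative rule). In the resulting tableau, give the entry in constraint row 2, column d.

-2/7

Ratio test on column c — row 1: (17/5)/(11/5) = 17/11; row 2: (107/5)/(21/5) = 107/21; row 3: (19/5)/(2/5) = 19/2. Minimum is 17/11 at row 1 (w1 leaves); pivot element 11/5.
Divide row 1 by 11/5; eliminate column c from the other rows.
Second iteration: most negative z-row entry is -61/11 in column b, so b enters.
Ratio test on column b — row 1: entry -1/11 ≤ 0; row 2: (164/11)/(2/11) = 82; row 3: (35/11)/(7/11) = 5. Minimum is 5 at row 3 (d leaves); pivot element 7/11.
Divide row 3 by 7/11; eliminate column b from the other rows.
After both pivots, the entry at constraint row 2, column d is -2/7.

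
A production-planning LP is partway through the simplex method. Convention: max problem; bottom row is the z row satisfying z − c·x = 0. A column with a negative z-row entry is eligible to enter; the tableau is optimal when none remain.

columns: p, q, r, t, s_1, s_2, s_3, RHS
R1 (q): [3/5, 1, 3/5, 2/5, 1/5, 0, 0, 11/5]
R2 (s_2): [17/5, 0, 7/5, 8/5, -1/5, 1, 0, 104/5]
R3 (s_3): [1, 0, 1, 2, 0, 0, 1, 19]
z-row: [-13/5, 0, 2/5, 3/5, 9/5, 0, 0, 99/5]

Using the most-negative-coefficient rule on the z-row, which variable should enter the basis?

p

Negative z-row entries: p: -13/5.
The most negative is -13/5 in column p, so p enters.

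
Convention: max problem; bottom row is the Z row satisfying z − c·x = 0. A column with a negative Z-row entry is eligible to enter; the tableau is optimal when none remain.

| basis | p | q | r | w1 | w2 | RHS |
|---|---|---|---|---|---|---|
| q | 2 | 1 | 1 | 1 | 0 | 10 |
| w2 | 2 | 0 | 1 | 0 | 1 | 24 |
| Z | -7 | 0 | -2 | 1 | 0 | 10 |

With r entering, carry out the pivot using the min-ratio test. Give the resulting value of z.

30

Ratio test on column r — row 1: 10/1 = 10; row 2: 24/1 = 24. Minimum is 10 at row 1 (q leaves); pivot element 1.
Pivot on row 1; the Z-row RHS becomes 10 − (-2)·10 = 30.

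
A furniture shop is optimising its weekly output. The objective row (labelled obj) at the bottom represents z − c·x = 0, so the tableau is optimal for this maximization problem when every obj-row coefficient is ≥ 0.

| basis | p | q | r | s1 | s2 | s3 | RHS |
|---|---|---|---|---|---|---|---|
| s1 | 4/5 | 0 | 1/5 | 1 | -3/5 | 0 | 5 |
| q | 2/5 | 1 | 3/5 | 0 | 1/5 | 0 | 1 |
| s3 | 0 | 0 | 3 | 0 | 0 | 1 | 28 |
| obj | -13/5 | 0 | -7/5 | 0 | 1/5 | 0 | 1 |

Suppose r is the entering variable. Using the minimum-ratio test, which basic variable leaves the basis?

Column r entries and ratios — s1: 5/(1/5) = 25; q: 1/(3/5) = 5/3; s3: 28/3 = 28/3.
Smallest ratio is 5/3 in the row of q, so q leaves.

q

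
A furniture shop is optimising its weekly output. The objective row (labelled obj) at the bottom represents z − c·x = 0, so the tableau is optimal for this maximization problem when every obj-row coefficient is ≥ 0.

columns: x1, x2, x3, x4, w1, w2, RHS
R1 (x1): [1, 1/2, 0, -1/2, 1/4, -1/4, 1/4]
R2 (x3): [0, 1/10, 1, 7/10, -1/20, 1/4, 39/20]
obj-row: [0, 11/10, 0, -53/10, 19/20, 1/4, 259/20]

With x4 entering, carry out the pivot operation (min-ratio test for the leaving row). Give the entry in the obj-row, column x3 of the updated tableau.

53/7

Ratio test on column x4 — row 1: entry -1/2 ≤ 0; row 2: (39/20)/(7/10) = 39/14. Minimum is 39/14 at row 2 (x3 leaves); pivot element 7/10.
Divide row 2 by 7/10; eliminate column x4 from the other rows.
obj-row update in column x3: 0 − (-53/10)·(10/7) = 53/7.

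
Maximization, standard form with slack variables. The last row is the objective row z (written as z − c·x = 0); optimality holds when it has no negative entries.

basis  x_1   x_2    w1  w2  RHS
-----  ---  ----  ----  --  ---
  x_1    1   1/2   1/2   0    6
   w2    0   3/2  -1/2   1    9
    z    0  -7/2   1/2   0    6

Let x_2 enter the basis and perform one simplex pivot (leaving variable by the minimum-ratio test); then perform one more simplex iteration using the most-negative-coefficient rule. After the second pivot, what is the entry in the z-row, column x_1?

1

Ratio test on column x_2 — row 1: 6/(1/2) = 12; row 2: 9/(3/2) = 6. Minimum is 6 at row 2 (w2 leaves); pivot element 3/2.
Divide row 2 by 3/2; eliminate column x_2 from the other rows.
Second iteration: most negative z-row entry is -2/3 in column w1, so w1 enters.
Ratio test on column w1 — row 1: 3/(2/3) = 9/2; row 2: entry -1/3 ≤ 0. Minimum is 9/2 at row 1 (x_1 leaves); pivot element 2/3.
Divide row 1 by 2/3; eliminate column w1 from the other rows.
After both pivots, the entry at the z-row, column x_1 is 1.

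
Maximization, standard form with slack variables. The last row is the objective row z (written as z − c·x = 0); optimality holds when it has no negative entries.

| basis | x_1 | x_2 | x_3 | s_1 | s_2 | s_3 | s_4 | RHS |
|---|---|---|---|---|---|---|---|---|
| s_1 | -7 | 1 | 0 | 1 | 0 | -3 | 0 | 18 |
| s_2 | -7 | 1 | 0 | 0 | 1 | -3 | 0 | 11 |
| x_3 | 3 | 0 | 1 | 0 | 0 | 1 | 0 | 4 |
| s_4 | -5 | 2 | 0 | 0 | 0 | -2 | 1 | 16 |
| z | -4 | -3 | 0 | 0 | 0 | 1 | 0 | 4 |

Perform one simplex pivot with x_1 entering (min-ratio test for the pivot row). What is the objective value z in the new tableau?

28/3

Ratio test on column x_1 — row 1: entry -7 ≤ 0; row 2: entry -7 ≤ 0; row 3: 4/3 = 4/3; row 4: entry -5 ≤ 0. Minimum is 4/3 at row 3 (x_3 leaves); pivot element 3.
Pivot on row 3; the z-row RHS becomes 4 − (-4)·(4/3) = 28/3.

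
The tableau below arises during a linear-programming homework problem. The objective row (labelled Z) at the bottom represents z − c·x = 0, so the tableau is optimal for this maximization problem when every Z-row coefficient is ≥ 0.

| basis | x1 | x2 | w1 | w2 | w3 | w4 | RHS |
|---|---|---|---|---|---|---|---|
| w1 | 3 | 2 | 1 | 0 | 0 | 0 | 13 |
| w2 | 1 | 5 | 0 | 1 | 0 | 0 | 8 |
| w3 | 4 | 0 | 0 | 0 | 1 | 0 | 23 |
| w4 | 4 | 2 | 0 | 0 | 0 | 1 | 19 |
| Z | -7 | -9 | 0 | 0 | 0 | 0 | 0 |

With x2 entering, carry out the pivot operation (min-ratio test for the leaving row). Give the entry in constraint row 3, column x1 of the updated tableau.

Ratio test on column x2 — row 1: 13/2 = 13/2; row 2: 8/5 = 8/5; row 3: entry 0 ≤ 0; row 4: 19/2 = 19/2. Minimum is 8/5 at row 2 (w2 leaves); pivot element 5.
Divide row 2 by 5; eliminate column x2 from the other rows.
Row 3 update in column x1: 4 − 0·(1/5) = 4.

4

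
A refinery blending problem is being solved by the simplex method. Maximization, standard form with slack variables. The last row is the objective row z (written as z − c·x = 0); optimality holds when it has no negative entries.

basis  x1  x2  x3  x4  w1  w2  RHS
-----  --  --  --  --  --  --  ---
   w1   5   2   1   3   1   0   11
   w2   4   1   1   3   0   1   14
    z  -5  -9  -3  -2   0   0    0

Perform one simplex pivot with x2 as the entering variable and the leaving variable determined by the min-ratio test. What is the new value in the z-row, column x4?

23/2

Ratio test on column x2 — row 1: 11/2 = 11/2; row 2: 14/1 = 14. Minimum is 11/2 at row 1 (w1 leaves); pivot element 2.
Divide row 1 by 2; eliminate column x2 from the other rows.
z-row update in column x4: -2 − (-9)·(3/2) = 23/2.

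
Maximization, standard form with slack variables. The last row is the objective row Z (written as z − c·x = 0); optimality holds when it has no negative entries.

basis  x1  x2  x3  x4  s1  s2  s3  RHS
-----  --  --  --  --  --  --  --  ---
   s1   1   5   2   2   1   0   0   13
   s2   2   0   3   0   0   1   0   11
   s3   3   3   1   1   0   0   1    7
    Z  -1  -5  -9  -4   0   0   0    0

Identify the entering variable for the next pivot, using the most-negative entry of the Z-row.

Negative Z-row entries: x1: -1, x2: -5, x3: -9, x4: -4.
The most negative is -9 in column x3, so x3 enters.

x3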